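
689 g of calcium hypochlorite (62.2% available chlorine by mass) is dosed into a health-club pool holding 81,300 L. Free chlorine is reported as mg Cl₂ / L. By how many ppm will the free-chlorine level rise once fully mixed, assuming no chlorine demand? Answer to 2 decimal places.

Available chlorine delivered: 689 g × 0.622 = 428.6 g as Cl₂.
Concentration rise: 428.6 g / 81,300 L = 5.271 mg/L = 5.27 ppm.

5.27 ppm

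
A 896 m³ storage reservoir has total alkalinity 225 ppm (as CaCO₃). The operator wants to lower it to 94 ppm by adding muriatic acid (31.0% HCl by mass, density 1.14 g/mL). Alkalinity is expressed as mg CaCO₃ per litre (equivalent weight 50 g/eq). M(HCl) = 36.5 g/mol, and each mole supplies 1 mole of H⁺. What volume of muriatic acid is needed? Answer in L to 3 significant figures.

Volume: 896 m³ = 896,000 L.
Alkalinity to neutralize: (225 − 94) = 131 mg/L as CaCO₃ × 896,000 L = 117,400 g as CaCO₃.
Equivalents of H⁺ required: 117,400 ÷ 50 g/eq = 2348 eq = 2348 mol HCl.
Mass of HCl: 2348 × 36.5 = 85,680 g.
Mass of 31.0% solution: 85,680 / 0.31 = 276,400 g.
Volume: 276,400 g ÷ 1.14 g/mL = 242,500 mL.

242 L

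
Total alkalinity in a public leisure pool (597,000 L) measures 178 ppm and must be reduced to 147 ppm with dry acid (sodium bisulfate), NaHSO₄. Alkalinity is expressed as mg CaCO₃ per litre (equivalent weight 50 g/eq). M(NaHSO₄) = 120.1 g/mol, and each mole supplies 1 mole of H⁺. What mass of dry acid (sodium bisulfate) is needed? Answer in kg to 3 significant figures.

Alkalinity to neutralize: (178 − 147) = 31 mg/L as CaCO₃ × 597,000 L = 18,510 g as CaCO₃.
Equivalents of H⁺ required: 18,510 ÷ 50 g/eq = 370.1 eq = 370.1 mol NaHSO₄.
Mass of NaHSO₄: 370.1 × 120.1 = 44,450 g.

44.5 kg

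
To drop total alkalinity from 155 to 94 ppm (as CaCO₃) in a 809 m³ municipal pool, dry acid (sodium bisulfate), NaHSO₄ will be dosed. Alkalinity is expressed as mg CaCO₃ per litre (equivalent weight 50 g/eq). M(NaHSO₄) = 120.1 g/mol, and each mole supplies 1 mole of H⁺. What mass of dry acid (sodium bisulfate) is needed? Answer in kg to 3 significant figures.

119 kg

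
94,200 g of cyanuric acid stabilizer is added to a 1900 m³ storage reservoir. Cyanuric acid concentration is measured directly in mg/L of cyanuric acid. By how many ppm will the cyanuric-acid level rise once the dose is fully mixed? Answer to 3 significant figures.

49.6 ppm

Volume: 1900 m³ = 1,900,000 L.
Rise: 94,200 g / 1,900,000 L × 1000 = 49.58 mg/L.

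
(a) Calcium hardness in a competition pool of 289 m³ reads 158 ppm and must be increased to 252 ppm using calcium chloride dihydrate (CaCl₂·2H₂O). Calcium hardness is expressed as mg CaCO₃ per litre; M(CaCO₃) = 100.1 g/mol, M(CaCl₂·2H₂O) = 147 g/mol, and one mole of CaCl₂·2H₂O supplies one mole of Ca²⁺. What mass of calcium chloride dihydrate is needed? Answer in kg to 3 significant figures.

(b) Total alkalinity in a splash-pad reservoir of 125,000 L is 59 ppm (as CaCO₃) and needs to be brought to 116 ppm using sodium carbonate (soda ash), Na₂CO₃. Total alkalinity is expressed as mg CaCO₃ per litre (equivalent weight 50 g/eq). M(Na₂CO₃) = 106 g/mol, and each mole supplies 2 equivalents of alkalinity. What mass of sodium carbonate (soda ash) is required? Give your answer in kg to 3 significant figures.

(a) 39.9 kg; (b) 7.55 kg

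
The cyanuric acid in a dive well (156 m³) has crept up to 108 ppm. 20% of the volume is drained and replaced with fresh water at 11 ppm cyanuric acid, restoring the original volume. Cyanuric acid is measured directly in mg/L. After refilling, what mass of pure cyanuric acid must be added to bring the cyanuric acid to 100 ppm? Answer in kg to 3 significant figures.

Volume: 156 m³ = 156,000 L.
After draining 20% and refilling: 108 × 0.80 + 11 × 0.20 = 88.6 ppm.
Deficit to target: 100 − 88.6 = 11.4 mg/L.
Mass: 11.4 mg/L × 156,000 L = 1778 g cyanuric acid.

1.78 kg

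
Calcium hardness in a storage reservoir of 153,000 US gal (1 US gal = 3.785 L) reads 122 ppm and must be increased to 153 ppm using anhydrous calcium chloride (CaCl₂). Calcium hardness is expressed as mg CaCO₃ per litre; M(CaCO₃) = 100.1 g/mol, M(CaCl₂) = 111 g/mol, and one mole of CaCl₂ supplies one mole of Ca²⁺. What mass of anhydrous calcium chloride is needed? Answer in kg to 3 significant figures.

Volume: 153,000 US gal × 3.785 L/gal = 579,105 L.
Hardness to add: (153 − 122) = 31 mg/L as CaCO₃ × 579,105 L = 17,950 g as CaCO₃.
Moles of Ca²⁺ (1 mol Ca²⁺ ≡ 1 mol CaCO₃): 17,950 / 100.1 g/mol = 179.3 mol.
Mass of CaCl₂: 179.3 × 111 = 19,910 g.

19.9 kg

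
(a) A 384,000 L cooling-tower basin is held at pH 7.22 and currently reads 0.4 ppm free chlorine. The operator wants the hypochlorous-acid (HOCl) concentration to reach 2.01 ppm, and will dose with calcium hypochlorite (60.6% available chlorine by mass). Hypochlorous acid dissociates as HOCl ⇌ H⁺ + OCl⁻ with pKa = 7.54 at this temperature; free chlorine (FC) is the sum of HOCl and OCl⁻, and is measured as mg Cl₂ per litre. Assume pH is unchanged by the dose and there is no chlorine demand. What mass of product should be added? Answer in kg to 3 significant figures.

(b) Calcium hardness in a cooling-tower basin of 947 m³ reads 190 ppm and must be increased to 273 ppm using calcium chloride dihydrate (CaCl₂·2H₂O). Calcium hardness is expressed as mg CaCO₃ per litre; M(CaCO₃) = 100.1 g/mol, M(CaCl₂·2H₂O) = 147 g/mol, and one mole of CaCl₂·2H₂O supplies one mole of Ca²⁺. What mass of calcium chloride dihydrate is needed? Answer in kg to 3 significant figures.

(a) 1.63 kg; (b) 115 kg

(a) [OCl⁻]/[HOCl] = 10^(pH − pKa) = 10^(7.22 − 7.54) = 0.4786; fraction as HOCl = 1/(1 + 0.4786) = 0.6763.
(a) Free chlorine required for 2.01 ppm HOCl: 2.01 / 0.6763 = 2.972 ppm.
(a) FC to add: 2.972 − 0.4 = 2.572 mg/L as Cl₂.
(a) Cl₂ equivalent: 2.572 mg/L × 384,000 L = 987.7 g.
(a) Product at 60.6% available Cl: 987.7 / 0.606 = 1630 g.

(b) Volume: 947 m³ = 947,000 L.
(b) Hardness to add: (273 − 190) = 83 mg/L as CaCO₃ × 947,000 L = 78,600 g as CaCO₃.
(b) Moles of Ca²⁺ (1 mol Ca²⁺ ≡ 1 mol CaCO₃): 78,600 / 100.1 g/mol = 785.2 mol.
(b) Mass of CaCl₂·2H₂O: 785.2 × 147 = 115,400 g.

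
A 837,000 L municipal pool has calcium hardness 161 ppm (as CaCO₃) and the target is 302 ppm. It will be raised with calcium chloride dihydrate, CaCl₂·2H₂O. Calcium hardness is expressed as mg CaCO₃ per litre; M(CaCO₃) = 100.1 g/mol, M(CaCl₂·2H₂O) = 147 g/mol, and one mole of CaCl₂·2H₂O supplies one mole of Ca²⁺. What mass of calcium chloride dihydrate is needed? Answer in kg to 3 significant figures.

Hardness to add: (302 − 161) = 141 mg/L as CaCO₃ × 837,000 L = 118,000 g as CaCO₃.
Moles of Ca²⁺ (1 mol Ca²⁺ ≡ 1 mol CaCO₃): 118,000 / 100.1 g/mol = 1179 mol.
Mass of CaCl₂·2H₂O: 1179 × 147 = 173,300 g.

173 kg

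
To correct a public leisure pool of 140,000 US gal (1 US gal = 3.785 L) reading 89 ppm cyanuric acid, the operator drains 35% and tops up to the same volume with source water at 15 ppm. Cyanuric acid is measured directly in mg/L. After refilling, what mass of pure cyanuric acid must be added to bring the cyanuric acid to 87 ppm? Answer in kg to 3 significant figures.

12.7 kg

Volume: 140,000 US gal × 3.785 L/gal = 529,900 L.
After draining 35% and refilling: 89 × 0.65 + 15 × 0.35 = 63.1 ppm.
Deficit to target: 87 − 63.1 = 23.9 mg/L.
Mass: 23.9 mg/L × 529,900 L = 12,660 g cyanuric acid.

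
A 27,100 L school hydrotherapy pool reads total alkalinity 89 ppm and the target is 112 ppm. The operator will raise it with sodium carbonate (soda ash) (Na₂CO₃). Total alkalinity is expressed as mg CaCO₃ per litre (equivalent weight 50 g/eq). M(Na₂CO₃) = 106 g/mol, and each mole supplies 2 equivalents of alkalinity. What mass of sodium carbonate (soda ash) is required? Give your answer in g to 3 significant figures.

661 g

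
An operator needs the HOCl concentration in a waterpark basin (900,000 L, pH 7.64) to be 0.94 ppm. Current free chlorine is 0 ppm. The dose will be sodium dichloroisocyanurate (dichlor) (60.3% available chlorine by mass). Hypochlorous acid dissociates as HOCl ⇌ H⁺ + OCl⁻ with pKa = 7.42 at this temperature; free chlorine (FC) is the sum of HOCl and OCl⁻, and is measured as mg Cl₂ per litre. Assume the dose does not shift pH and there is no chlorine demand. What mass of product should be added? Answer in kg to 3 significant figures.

[OCl⁻]/[HOCl] = 10^(pH − pKa) = 10^(7.64 − 7.42) = 1.66; fraction as HOCl = 1/(1 + 1.66) = 0.376.
Free chlorine required for 0.94 ppm HOCl: 0.94 / 0.376 = 2.5 ppm.
FC to add: 2.5 − 0 = 2.5 mg/L as Cl₂.
Cl₂ equivalent: 2.5 mg/L × 900,000 L = 2250 g.
Product at 60.3% available Cl: 2250 / 0.603 = 3731 g.

3.73 kg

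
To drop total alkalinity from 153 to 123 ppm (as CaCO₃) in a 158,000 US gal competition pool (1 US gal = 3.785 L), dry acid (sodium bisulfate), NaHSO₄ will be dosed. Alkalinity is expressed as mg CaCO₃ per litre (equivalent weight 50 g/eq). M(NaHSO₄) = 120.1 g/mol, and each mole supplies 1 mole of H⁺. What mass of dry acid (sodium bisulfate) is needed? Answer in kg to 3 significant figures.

Volume: 158,000 US gal × 3.785 L/gal = 598,030 L.
Alkalinity to neutralize: (153 − 123) = 30 mg/L as CaCO₃ × 598,030 L = 17,940 g as CaCO₃.
Equivalents of H⁺ required: 17,940 ÷ 50 g/eq = 358.8 eq = 358.8 mol NaHSO₄.
Mass of NaHSO₄: 358.8 × 120.1 = 43,090 g.

43.1 kg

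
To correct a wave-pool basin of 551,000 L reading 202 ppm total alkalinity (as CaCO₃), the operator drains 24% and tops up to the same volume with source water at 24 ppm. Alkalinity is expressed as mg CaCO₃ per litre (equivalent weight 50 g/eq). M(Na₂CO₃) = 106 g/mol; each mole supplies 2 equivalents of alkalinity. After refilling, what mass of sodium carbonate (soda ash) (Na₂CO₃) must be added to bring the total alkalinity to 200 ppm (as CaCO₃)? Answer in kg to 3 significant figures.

23.8 kg

After draining 24% and refilling: 202 × 0.76 + 24 × 0.24 = 159.28 ppm.
Deficit to target: 200 − 159.28 = 40.72 mg/L.
As CaCO₃: 40.72 mg/L × 551,000 L = 22,440 g; ÷ 50 g/eq ÷ 2 = 224.4 mol Na₂CO₃.
Mass: 224.4 × 106 = 23,780 g.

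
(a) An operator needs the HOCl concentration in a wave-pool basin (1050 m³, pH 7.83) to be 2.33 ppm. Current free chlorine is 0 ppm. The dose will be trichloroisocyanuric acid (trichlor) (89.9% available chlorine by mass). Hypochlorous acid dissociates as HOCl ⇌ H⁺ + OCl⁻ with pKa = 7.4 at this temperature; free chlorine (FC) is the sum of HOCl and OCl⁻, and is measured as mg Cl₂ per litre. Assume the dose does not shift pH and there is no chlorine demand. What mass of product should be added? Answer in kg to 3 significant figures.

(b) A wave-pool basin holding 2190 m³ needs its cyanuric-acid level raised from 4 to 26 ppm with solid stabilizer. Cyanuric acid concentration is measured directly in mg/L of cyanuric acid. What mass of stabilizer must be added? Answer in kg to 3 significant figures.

(a) 10.0 kg; (b) 48.2 kg

(a) Volume: 1050 m³ = 1,050,000 L.
(a) [OCl⁻]/[HOCl] = 10^(pH − pKa) = 10^(7.83 − 7.4) = 2.692; fraction as HOCl = 1/(1 + 2.692) = 0.2709.
(a) Free chlorine required for 2.33 ppm HOCl: 2.33 / 0.2709 = 8.601 ppm.
(a) FC to add: 8.601 − 0 = 8.601 mg/L as Cl₂.
(a) Cl₂ equivalent: 8.601 mg/L × 1,050,000 L = 9031 g.
(a) Product at 89.9% available Cl: 9031 / 0.899 = 10,050 g.

(b) Volume: 2190 m³ = 2,190,000 L.
(b) CYA to add: (26 − 4) = 22 mg/L × 2,190,000 L = 48,180 g cyanuric acid.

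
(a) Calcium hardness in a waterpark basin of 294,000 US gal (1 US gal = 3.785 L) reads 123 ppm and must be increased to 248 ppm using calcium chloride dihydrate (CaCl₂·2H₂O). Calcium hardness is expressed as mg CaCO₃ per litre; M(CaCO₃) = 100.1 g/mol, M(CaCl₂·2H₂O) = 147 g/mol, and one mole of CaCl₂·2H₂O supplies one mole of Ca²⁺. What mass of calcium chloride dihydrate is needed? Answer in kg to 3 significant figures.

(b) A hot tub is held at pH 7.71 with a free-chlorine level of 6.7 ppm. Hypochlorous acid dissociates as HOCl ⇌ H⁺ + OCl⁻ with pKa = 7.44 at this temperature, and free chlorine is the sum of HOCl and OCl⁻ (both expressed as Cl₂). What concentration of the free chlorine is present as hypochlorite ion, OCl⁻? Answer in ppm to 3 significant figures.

(a) 204 kg; (b) 4.36 ppm

(a) Volume: 294,000 US gal × 3.785 L/gal = 1,112,790 L.
(a) Hardness to add: (248 − 123) = 125 mg/L as CaCO₃ × 1,112,790 L = 139,100 g as CaCO₃.
(a) Moles of Ca²⁺ (1 mol Ca²⁺ ≡ 1 mol CaCO₃): 139,100 / 100.1 g/mol = 1390 mol.
(a) Mass of CaCl₂·2H₂O: 1390 × 147 = 204,300 g.

(b) [OCl⁻]/[HOCl] = 10^(pH − pKa) = 10^(7.71 − 7.44) = 10^0.27 = 1.862.
(b) Fraction as HOCl = 1 / (1 + 1.862) = 0.3494.
(b) OCl⁻ = (1 − 0.3494) × 6.7 ppm = 4.359 ppm.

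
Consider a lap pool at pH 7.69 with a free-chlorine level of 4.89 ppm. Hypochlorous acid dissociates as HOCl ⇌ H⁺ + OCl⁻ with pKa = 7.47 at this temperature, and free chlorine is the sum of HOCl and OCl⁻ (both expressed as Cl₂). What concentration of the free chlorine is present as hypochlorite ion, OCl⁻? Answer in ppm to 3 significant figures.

[OCl⁻]/[HOCl] = 10^(pH − pKa) = 10^(7.69 − 7.47) = 10^0.22 = 1.66.
Fraction as HOCl = 1 / (1 + 1.66) = 0.376.
OCl⁻ = (1 − 0.376) × 4.89 ppm = 3.051 ppm.

3.05 ppm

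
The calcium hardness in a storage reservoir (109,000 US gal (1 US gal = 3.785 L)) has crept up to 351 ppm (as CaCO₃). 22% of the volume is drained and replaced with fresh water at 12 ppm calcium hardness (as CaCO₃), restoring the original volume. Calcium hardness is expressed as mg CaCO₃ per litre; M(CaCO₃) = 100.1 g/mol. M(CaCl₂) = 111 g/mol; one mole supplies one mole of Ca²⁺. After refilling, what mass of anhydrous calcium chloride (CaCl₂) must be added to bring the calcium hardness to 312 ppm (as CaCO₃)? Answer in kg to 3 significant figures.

16.3 kg

Volume: 109,000 US gal × 3.785 L/gal = 412,565 L.
After draining 22% and refilling: 351 × 0.78 + 12 × 0.22 = 276.42 ppm.
Deficit to target: 312 − 276.42 = 35.58 mg/L.
As CaCO₃: 35.58 mg/L × 412,565 L = 14,680 g; ÷ 100.1 = 146.6 mol Ca²⁺.
Mass: 146.6 × 111 = 16,280 g.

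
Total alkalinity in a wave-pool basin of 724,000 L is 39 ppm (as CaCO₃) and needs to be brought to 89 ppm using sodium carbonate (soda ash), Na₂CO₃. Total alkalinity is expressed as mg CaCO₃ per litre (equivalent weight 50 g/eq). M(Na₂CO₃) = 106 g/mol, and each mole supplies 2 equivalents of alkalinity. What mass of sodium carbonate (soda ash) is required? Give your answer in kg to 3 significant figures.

Alkalinity to add: (89 − 39) = 50 mg/L as CaCO₃ × 724,000 L = 36,200 g as CaCO₃.
Equivalents: 36,200 g ÷ 50 g/eq = 724 eq.
Each mole of Na₂CO₃ supplies 2 eq, so 724 / 2 = 362 mol.
Mass: 362 mol × 106 g/mol = 38,370 g.

38.4 kg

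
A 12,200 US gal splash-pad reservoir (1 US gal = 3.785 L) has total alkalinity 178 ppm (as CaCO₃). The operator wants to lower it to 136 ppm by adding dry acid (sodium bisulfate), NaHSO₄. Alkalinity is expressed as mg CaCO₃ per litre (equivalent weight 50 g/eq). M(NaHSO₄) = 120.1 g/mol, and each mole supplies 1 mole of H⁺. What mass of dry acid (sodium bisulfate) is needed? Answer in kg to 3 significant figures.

Volume: 12,200 US gal × 3.785 L/gal = 46,177 L.
Alkalinity to neutralize: (178 − 136) = 42 mg/L as CaCO₃ × 46,177 L = 1939 g as CaCO₃.
Equivalents of H⁺ required: 1939 ÷ 50 g/eq = 38.79 eq = 38.79 mol NaHSO₄.
Mass of NaHSO₄: 38.79 × 120.1 = 4659 g.

4.66 kg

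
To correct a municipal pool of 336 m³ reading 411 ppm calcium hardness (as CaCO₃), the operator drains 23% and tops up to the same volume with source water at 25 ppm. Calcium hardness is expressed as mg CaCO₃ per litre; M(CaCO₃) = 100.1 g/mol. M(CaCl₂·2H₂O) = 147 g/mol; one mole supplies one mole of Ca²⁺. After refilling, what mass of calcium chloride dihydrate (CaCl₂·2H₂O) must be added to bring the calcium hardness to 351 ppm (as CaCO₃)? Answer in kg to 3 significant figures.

14.2 kg

Volume: 336 m³ = 336,000 L.
After draining 23% and refilling: 411 × 0.77 + 25 × 0.23 = 322.22 ppm.
Deficit to target: 351 − 322.22 = 28.78 mg/L.
As CaCO₃: 28.78 mg/L × 336,000 L = 9670 g; ÷ 100.1 = 96.6 mol Ca²⁺.
Mass: 96.6 × 147 = 14,200 g.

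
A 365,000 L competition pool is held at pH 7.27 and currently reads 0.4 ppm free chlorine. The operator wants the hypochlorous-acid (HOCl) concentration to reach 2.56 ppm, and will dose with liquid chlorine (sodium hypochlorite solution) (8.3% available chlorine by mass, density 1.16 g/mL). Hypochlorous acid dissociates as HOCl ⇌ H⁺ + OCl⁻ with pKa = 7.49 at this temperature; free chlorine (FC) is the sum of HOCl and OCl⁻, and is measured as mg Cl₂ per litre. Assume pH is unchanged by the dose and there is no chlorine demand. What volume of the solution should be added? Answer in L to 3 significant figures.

14.0 L

[OCl⁻]/[HOCl] = 10^(pH − pKa) = 10^(7.27 − 7.49) = 0.6026; fraction as HOCl = 1/(1 + 0.6026) = 0.624.
Free chlorine required for 2.56 ppm HOCl: 2.56 / 0.624 = 4.103 ppm.
FC to add: 4.103 − 0.4 = 3.703 mg/L as Cl₂.
Cl₂ equivalent: 3.703 mg/L × 365,000 L = 1351 g.
Product at 8.3% available Cl: 1351 / 0.083 = 16,280 g.
Volume: 16,280 g ÷ 1.16 g/mL = 14,040 mL.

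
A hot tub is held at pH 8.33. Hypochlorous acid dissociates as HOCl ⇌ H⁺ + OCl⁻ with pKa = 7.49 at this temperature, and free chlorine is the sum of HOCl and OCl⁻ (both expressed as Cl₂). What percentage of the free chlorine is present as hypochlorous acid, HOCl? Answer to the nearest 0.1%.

12.6%

[OCl⁻]/[HOCl] = 10^(pH − pKa) = 10^(8.33 − 7.49) = 10^0.84 = 6.918.
Fraction as HOCl = 1 / (1 + 6.918) = 0.1263.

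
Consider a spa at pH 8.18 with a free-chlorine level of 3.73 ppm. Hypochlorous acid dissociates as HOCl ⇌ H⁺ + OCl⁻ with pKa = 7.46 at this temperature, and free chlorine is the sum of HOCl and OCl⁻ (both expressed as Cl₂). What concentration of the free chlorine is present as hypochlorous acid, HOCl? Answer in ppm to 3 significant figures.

0.597 ppm

[OCl⁻]/[HOCl] = 10^(pH − pKa) = 10^(8.18 − 7.46) = 10^0.72 = 5.248.
Fraction as HOCl = 1 / (1 + 5.248) = 0.16.
HOCl = 0.16 × 3.73 ppm = 0.597 ppm.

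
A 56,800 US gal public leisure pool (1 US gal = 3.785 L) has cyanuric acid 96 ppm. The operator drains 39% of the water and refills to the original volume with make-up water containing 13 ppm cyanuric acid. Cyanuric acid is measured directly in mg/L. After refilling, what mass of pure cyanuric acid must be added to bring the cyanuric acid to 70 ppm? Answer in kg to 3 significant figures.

1.37 kg

Volume: 56,800 US gal × 3.785 L/gal = 214,988 L.
After draining 39% and refilling: 96 × 0.61 + 13 × 0.39 = 63.63 ppm.
Deficit to target: 70 − 63.63 = 6.37 mg/L.
Mass: 6.37 mg/L × 214,988 L = 1369 g cyanuric acid.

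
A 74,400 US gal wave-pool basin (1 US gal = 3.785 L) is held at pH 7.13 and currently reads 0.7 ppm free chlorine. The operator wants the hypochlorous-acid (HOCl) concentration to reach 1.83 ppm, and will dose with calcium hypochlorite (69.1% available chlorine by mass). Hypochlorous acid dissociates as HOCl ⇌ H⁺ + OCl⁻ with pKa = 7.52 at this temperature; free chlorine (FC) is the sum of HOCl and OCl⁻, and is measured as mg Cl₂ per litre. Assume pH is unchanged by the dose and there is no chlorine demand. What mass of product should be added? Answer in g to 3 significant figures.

764 g

Volume: 74,400 US gal × 3.785 L/gal = 281,604 L.
[OCl⁻]/[HOCl] = 10^(pH − pKa) = 10^(7.13 − 7.52) = 0.4074; fraction as HOCl = 1/(1 + 0.4074) = 0.7105.
Free chlorine required for 1.83 ppm HOCl: 1.83 / 0.7105 = 2.576 ppm.
FC to add: 2.576 − 0.7 = 1.876 mg/L as Cl₂.
Cl₂ equivalent: 1.876 mg/L × 281,604 L = 528.1 g.
Product at 69.1% available Cl: 528.1 / 0.691 = 764.3 g.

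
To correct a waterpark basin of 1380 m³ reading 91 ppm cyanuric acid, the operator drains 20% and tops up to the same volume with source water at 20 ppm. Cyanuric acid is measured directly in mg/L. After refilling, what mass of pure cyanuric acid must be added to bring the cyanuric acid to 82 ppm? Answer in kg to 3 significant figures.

Volume: 1380 m³ = 1,380,000 L.
After draining 20% and refilling: 91 × 0.80 + 20 × 0.20 = 76.8 ppm.
Deficit to target: 82 − 76.8 = 5.2 mg/L.
Mass: 5.2 mg/L × 1,380,000 L = 7176 g cyanuric acid.

7.18 kg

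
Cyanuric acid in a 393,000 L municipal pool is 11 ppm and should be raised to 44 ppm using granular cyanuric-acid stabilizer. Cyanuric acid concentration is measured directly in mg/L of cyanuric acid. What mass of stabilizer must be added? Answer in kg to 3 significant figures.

CYA to add: (44 − 11) = 33 mg/L × 393,000 L = 12,970 g cyanuric acid.

13.0 kg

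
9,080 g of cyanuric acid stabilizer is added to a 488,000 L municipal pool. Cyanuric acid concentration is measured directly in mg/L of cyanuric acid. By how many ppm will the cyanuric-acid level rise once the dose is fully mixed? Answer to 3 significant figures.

18.6 ppm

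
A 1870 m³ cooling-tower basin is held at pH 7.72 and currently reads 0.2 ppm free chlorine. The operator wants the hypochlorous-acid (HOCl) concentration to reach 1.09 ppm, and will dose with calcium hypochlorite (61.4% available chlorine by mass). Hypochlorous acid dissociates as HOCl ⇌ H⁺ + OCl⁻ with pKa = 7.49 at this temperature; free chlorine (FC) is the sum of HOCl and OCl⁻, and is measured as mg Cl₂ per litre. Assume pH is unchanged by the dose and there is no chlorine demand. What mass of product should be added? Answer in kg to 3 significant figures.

Volume: 1870 m³ = 1,870,000 L.
[OCl⁻]/[HOCl] = 10^(pH − pKa) = 10^(7.72 − 7.49) = 1.698; fraction as HOCl = 1/(1 + 1.698) = 0.3706.
Free chlorine required for 1.09 ppm HOCl: 1.09 / 0.3706 = 2.941 ppm.
FC to add: 2.941 − 0.2 = 2.741 mg/L as Cl₂.
Cl₂ equivalent: 2.741 mg/L × 1,870,000 L = 5126 g.
Product at 61.4% available Cl: 5126 / 0.614 = 8348 g.

8.35 kg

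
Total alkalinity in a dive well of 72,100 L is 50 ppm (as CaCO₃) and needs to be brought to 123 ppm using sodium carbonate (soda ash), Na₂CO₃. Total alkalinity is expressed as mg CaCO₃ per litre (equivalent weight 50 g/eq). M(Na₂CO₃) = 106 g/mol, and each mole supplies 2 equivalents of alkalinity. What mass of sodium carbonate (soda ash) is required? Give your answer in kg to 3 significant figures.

Alkalinity to add: (123 − 50) = 73 mg/L as CaCO₃ × 72,100 L = 5263 g as CaCO₃.
Equivalents: 5263 g ÷ 50 g/eq = 105.3 eq.
Each mole of Na₂CO₃ supplies 2 eq, so 105.3 / 2 = 52.63 mol.
Mass: 52.63 mol × 106 g/mol = 5579 g.

5.58 kg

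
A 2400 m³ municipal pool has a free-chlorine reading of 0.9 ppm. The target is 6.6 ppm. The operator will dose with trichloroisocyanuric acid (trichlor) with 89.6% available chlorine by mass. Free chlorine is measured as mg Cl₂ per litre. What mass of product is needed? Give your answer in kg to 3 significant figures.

Volume: 2400 m³ = 2,400,000 L.
Chlorine deficit: 6.6 − 0.9 = 5.7 ppm = 5.7 mg/L as Cl₂.
Cl₂ equivalent needed: 5.7 mg/L × 2,400,000 L = 13,680,000 mg = 13,680 g.
Product at 89.6% available chlorine: 13,680 / 0.896 = 15,270 g.

15.3 kg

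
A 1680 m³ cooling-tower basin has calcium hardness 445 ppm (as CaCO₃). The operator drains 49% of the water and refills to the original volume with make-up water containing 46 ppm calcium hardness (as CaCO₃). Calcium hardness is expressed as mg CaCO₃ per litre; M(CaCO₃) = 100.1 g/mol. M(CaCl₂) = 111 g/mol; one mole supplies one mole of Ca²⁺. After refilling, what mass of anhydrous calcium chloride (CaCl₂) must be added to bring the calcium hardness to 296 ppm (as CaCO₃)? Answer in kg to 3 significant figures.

86.6 kg

Volume: 1680 m³ = 1,680,000 L.
After draining 49% and refilling: 445 × 0.51 + 46 × 0.49 = 249.49 ppm.
Deficit to target: 296 − 249.49 = 46.51 mg/L.
As CaCO₃: 46.51 mg/L × 1,680,000 L = 78,140 g; ÷ 100.1 = 780.6 mol Ca²⁺.
Mass: 780.6 × 111 = 86,650 g.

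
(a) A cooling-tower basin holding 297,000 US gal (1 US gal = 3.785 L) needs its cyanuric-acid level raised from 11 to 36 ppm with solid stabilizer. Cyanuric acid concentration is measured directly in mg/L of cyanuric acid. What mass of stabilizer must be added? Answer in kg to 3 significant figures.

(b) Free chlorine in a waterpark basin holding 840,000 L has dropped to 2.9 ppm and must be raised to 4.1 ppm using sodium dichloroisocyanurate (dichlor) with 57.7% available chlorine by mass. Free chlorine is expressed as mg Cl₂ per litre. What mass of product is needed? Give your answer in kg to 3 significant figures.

(a) Volume: 297,000 US gal × 3.785 L/gal = 1,124,145 L.
(a) CYA to add: (36 − 11) = 25 mg/L × 1,124,145 L = 28,100 g cyanuric acid.

(b) Chlorine deficit: 4.1 − 2.9 = 1.2 ppm = 1.2 mg/L as Cl₂.
(b) Cl₂ equivalent needed: 1.2 mg/L × 840,000 L = 1,008,000 mg = 1008 g.
(b) Product at 57.7% available chlorine: 1008 / 0.577 = 1747 g.

(a) 28.1 kg; (b) 1.75 kg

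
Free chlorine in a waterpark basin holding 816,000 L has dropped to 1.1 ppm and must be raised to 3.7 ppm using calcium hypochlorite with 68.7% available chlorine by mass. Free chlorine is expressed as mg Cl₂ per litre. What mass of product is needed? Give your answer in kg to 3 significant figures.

3.09 kg

Chlorine deficit: 3.7 − 1.1 = 2.6 ppm = 2.6 mg/L as Cl₂.
Cl₂ equivalent needed: 2.6 mg/L × 816,000 L = 2,122,000 mg = 2122 g.
Product at 68.7% available chlorine: 2122 / 0.687 = 3088 g.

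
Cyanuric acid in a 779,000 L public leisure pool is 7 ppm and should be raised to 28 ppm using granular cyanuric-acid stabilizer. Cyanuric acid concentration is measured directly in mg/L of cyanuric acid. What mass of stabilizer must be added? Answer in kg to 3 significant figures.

16.4 kg

CYA to add: (28 − 7) = 21 mg/L × 779,000 L = 16,360 g cyanuric acid.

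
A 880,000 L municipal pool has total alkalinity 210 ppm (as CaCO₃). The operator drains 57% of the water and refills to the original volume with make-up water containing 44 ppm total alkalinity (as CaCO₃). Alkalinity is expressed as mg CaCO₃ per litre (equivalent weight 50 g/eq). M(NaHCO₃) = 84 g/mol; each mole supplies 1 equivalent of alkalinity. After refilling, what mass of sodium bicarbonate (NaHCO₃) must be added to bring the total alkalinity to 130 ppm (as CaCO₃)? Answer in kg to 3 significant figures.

After draining 57% and refilling: 210 × 0.43 + 44 × 0.57 = 115.38 ppm.
Deficit to target: 130 − 115.38 = 14.62 mg/L.
As CaCO₃: 14.62 mg/L × 880,000 L = 12,870 g; ÷ 50 g/eq ÷ 1 = 257.3 mol NaHCO₃.
Mass: 257.3 × 84 = 21,610 g.

21.6 kg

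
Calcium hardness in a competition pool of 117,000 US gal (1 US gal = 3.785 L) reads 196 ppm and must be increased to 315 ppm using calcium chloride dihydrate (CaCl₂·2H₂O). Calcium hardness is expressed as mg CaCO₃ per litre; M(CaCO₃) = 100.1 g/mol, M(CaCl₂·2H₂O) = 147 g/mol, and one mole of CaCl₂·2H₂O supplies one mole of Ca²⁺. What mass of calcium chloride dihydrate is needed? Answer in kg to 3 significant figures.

77.4 kg

Volume: 117,000 US gal × 3.785 L/gal = 442,845 L.
Hardness to add: (315 − 196) = 119 mg/L as CaCO₃ × 442,845 L = 52,700 g as CaCO₃.
Moles of Ca²⁺ (1 mol Ca²⁺ ≡ 1 mol CaCO₃): 52,700 / 100.1 g/mol = 526.5 mol.
Mass of CaCl₂·2H₂O: 526.5 × 147 = 77,390 g.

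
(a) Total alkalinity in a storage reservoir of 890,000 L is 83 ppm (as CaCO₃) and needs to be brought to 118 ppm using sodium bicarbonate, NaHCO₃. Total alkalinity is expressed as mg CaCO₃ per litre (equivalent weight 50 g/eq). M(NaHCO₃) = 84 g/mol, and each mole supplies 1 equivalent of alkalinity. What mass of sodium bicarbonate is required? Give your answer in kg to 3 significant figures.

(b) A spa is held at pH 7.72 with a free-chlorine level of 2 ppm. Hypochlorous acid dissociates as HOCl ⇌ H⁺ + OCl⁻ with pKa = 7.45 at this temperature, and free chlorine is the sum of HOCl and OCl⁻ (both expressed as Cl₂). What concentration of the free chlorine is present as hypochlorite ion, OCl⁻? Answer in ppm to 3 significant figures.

(a) Alkalinity to add: (118 − 83) = 35 mg/L as CaCO₃ × 890,000 L = 31,150 g as CaCO₃.
(a) Equivalents: 31,150 g ÷ 50 g/eq = 623 eq.
(a) NaHCO₃ supplies 1 eq per mole → 623 mol.
(a) Mass: 623 mol × 84 g/mol = 52,330 g.

(b) [OCl⁻]/[HOCl] = 10^(pH − pKa) = 10^(7.72 − 7.45) = 10^0.27 = 1.862.
(b) Fraction as HOCl = 1 / (1 + 1.862) = 0.3494.
(b) OCl⁻ = (1 − 0.3494) × 2 ppm = 1.301 ppm.

(a) 52.3 kg; (b) 1.30 ppm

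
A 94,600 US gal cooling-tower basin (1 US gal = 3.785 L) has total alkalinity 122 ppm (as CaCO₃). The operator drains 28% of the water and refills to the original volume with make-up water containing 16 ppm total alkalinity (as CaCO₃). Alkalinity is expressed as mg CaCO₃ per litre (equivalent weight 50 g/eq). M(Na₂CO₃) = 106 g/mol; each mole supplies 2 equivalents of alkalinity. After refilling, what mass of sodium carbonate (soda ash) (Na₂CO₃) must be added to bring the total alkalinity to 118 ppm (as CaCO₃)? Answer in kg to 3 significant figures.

9.75 kg

Volume: 94,600 US gal × 3.785 L/gal = 358,061 L.
After draining 28% and refilling: 122 × 0.72 + 16 × 0.28 = 92.32 ppm.
Deficit to target: 118 − 92.32 = 25.68 mg/L.
As CaCO₃: 25.68 mg/L × 358,061 L = 9195 g; ÷ 50 g/eq ÷ 2 = 91.95 mol Na₂CO₃.
Mass: 91.95 × 106 = 9747 g.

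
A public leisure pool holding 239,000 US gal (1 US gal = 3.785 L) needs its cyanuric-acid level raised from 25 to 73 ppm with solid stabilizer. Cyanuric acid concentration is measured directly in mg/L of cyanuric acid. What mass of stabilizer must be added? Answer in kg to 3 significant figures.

Volume: 239,000 US gal × 3.785 L/gal = 904,615 L.
CYA to add: (73 − 25) = 48 mg/L × 904,615 L = 43,420 g cyanuric acid.

43.4 kg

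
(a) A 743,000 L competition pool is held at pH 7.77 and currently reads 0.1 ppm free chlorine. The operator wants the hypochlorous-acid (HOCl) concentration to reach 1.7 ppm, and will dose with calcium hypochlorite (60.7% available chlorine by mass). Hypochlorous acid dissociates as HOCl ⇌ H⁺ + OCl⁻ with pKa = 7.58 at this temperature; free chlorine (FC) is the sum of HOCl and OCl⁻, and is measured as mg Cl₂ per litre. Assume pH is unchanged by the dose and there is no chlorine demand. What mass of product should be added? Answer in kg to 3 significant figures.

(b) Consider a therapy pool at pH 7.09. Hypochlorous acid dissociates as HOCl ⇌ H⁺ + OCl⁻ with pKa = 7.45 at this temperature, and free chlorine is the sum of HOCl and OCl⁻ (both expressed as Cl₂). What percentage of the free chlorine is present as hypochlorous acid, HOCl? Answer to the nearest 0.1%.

(a) 5.18 kg; (b) 69.6%

(a) [OCl⁻]/[HOCl] = 10^(pH − pKa) = 10^(7.77 − 7.58) = 1.549; fraction as HOCl = 1/(1 + 1.549) = 0.3923.
(a) Free chlorine required for 1.7 ppm HOCl: 1.7 / 0.3923 = 4.333 ppm.
(a) FC to add: 4.333 − 0.1 = 4.233 mg/L as Cl₂.
(a) Cl₂ equivalent: 4.233 mg/L × 743,000 L = 3145 g.
(a) Product at 60.7% available Cl: 3145 / 0.607 = 5181 g.

(b) [OCl⁻]/[HOCl] = 10^(pH − pKa) = 10^(7.09 − 7.45) = 10^-0.36 = 0.4365.
(b) Fraction as HOCl = 1 / (1 + 0.4365) = 0.6961.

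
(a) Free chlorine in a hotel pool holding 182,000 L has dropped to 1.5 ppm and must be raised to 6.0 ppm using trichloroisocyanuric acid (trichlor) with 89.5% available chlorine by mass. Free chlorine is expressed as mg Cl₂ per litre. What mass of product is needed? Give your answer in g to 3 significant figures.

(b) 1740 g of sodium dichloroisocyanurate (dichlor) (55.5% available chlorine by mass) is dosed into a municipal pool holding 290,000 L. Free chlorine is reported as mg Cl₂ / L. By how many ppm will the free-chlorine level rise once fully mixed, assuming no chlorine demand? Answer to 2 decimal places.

(a) 915 g; (b) 3.33 ppm

(a) Chlorine deficit: 6.0 − 1.5 = 4.5 ppm = 4.5 mg/L as Cl₂.
(a) Cl₂ equivalent needed: 4.5 mg/L × 182,000 L = 819,000 mg = 819 g.
(a) Product at 89.5% available chlorine: 819 / 0.895 = 915.1 g.

(b) Available chlorine delivered: 1740 g × 0.555 = 965.7 g as Cl₂.
(b) Concentration rise: 965.7 g / 290,000 L = 3.33 mg/L = 3.33 ppm.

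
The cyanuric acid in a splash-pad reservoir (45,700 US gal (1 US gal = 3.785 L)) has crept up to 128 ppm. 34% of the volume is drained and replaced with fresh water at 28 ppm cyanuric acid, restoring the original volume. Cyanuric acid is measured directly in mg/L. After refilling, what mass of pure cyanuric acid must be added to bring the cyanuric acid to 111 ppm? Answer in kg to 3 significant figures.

Volume: 45,700 US gal × 3.785 L/gal = 172,974 L.
After draining 34% and refilling: 128 × 0.66 + 28 × 0.34 = 94 ppm.
Deficit to target: 111 − 94 = 17 mg/L.
Mass: 17 mg/L × 172,974 L = 2941 g cyanuric acid.

2.94 kg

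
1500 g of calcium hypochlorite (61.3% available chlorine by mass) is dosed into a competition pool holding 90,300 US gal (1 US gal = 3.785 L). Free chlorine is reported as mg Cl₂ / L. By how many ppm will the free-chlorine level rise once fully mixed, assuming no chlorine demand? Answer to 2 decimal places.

Volume: 90,300 US gal × 3.785 L/gal = 341,786 L.
Available chlorine delivered: 1500 g × 0.613 = 919.5 g as Cl₂.
Concentration rise: 919.5 g / 341,786 L = 2.69 mg/L = 2.69 ppm.

2.69 ppm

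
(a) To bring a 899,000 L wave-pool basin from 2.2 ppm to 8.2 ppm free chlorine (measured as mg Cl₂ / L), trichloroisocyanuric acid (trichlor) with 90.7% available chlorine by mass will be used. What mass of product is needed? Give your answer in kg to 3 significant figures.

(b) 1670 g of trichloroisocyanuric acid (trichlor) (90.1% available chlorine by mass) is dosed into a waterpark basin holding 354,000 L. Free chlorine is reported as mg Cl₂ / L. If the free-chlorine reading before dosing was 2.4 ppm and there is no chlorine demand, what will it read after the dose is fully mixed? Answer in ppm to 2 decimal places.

(a) Chlorine deficit: 8.2 − 2.2 = 6 ppm = 6 mg/L as Cl₂.
(a) Cl₂ equivalent needed: 6 mg/L × 899,000 L = 5,394,000 mg = 5394 g.
(a) Product at 90.7% available chlorine: 5394 / 0.907 = 5947 g.

(b) Available chlorine delivered: 1670 g × 0.901 = 1505 g as Cl₂.
(b) Concentration rise: 1505 g / 354,000 L = 4.25 mg/L = 4.25 ppm.
(b) Final FC: 2.4 + 4.25 = 6.65 ppm.

(a) 5.95 kg; (b) 6.65 ppm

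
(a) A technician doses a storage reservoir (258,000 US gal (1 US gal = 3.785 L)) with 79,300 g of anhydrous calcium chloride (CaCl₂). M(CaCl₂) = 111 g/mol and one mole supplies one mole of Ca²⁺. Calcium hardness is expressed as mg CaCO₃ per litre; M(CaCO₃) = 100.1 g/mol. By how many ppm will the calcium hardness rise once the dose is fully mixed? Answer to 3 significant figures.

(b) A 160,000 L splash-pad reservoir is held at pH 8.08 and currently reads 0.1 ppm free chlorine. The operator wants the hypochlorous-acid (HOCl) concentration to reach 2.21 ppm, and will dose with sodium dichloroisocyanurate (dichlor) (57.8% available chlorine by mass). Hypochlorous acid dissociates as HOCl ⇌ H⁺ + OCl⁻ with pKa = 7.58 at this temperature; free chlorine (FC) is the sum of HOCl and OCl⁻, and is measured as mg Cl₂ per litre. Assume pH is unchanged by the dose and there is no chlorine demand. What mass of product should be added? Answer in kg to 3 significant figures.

(a) Volume: 258,000 US gal × 3.785 L/gal = 976,530 L.
(a) Moles of Ca²⁺: 79,300 g ÷ 111 g/mol = 714.4 mol.
(a) As CaCO₃: 714.4 mol × 100.1 g/mol = 71,510 g.
(a) Rise: 71,510 g / 976,530 L × 1000 = 73.23 mg/L.

(b) [OCl⁻]/[HOCl] = 10^(pH − pKa) = 10^(8.08 − 7.58) = 3.162; fraction as HOCl = 1/(1 + 3.162) = 0.2403.
(b) Free chlorine required for 2.21 ppm HOCl: 2.21 / 0.2403 = 9.199 ppm.
(b) FC to add: 9.199 − 0.1 = 9.099 mg/L as Cl₂.
(b) Cl₂ equivalent: 9.099 mg/L × 160,000 L = 1456 g.
(b) Product at 57.8% available Cl: 1456 / 0.578 = 2519 g.

(a) 73.2 ppm; (b) 2.52 kg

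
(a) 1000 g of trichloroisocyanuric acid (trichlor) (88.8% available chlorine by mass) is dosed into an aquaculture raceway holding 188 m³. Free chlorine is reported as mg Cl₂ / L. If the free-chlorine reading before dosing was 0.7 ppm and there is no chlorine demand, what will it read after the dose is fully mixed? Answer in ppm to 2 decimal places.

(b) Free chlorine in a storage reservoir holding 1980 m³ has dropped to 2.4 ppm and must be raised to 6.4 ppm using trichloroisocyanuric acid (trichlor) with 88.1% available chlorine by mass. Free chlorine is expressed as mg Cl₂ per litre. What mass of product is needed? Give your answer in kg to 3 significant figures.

(a) Volume: 188 m³ = 188,000 L.
(a) Available chlorine delivered: 1000 g × 0.888 = 888 g as Cl₂.
(a) Concentration rise: 888 g / 188,000 L = 4.723 mg/L = 4.72 ppm.
(a) Final FC: 0.7 + 4.72 = 5.42 ppm.

(b) Volume: 1980 m³ = 1,980,000 L.
(b) Chlorine deficit: 6.4 − 2.4 = 4 ppm = 4 mg/L as Cl₂.
(b) Cl₂ equivalent needed: 4 mg/L × 1,980,000 L = 7,920,000 mg = 7920 g.
(b) Product at 88.1% available chlorine: 7920 / 0.881 = 8990 g.

(a) 5.42 ppm; (b) 8.99 kg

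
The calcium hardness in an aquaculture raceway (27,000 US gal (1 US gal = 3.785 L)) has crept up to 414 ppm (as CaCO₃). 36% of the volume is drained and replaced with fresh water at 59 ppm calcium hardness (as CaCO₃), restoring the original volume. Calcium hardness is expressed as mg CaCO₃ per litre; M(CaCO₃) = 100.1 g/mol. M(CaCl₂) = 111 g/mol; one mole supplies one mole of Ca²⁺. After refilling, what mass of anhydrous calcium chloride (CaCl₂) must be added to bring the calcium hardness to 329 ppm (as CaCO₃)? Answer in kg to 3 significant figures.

4.85 kg

Volume: 27,000 US gal × 3.785 L/gal = 102,195 L.
After draining 36% and refilling: 414 × 0.64 + 59 × 0.36 = 286.2 ppm.
Deficit to target: 329 − 286.2 = 42.8 mg/L.
As CaCO₃: 42.8 mg/L × 102,195 L = 4374 g; ÷ 100.1 = 43.7 mol Ca²⁺.
Mass: 43.7 × 111 = 4850 g.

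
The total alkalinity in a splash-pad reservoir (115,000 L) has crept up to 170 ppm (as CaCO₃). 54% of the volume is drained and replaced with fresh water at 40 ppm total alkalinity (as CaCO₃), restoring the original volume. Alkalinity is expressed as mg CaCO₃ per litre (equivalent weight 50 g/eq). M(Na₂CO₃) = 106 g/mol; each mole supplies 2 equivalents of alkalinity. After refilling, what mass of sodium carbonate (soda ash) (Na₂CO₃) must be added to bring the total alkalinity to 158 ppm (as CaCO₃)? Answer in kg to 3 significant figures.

After draining 54% and refilling: 170 × 0.46 + 40 × 0.54 = 99.8 ppm.
Deficit to target: 158 − 99.8 = 58.2 mg/L.
As CaCO₃: 58.2 mg/L × 115,000 L = 6693 g; ÷ 50 g/eq ÷ 2 = 66.93 mol Na₂CO₃.
Mass: 66.93 × 106 = 7095 g.

7.09 kg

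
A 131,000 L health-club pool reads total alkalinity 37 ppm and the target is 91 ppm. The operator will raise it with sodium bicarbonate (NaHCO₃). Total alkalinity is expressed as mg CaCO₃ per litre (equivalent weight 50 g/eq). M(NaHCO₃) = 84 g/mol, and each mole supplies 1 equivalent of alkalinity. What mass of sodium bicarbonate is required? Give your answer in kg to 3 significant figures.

Alkalinity to add: (91 − 37) = 54 mg/L as CaCO₃ × 131,000 L = 7074 g as CaCO₃.
Equivalents: 7074 g ÷ 50 g/eq = 141.5 eq.
NaHCO₃ supplies 1 eq per mole → 141.5 mol.
Mass: 141.5 mol × 84 g/mol = 11,880 g.

11.9 kg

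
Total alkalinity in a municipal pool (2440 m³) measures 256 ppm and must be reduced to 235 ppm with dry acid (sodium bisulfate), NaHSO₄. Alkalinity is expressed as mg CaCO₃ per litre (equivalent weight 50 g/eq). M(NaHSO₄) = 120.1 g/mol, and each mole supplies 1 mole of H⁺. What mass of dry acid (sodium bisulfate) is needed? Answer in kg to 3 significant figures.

123 kg

Volume: 2440 m³ = 2,440,000 L.
Alkalinity to neutralize: (256 − 235) = 21 mg/L as CaCO₃ × 2,440,000 L = 51,240 g as CaCO₃.
Equivalents of H⁺ required: 51,240 ÷ 50 g/eq = 1025 eq = 1025 mol NaHSO₄.
Mass of NaHSO₄: 1025 × 120.1 = 123,100 g.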